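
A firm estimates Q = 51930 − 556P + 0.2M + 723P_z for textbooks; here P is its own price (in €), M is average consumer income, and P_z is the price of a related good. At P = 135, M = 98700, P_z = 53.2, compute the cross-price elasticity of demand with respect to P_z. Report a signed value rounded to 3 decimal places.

1.097

At the given values, Q = 51930 − 556(135) + 0.2(98700) + 723(53.2) = 35073.6.
∂Q/∂P_z = 723.
E = (723) × (53.2/35073.6) = 1.09665…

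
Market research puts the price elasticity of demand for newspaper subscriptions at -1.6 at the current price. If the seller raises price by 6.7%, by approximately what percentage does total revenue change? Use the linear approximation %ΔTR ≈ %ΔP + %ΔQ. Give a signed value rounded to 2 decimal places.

-4.02%

%ΔQ ≈ Ed × %ΔP = (-1.6) × (+6.7%) = -10.7200%
%ΔTR ≈ %ΔP + %ΔQ = (+6.7%) + (-10.7200%) = -4.0200%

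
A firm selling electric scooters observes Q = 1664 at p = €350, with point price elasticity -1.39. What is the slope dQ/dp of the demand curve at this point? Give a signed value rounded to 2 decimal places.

-6.61

Ed = (dQ/dp)·(p/Q) ⇒ dQ/dp = Ed·Q/p = (-1.39)·1664/350 = -6.6084…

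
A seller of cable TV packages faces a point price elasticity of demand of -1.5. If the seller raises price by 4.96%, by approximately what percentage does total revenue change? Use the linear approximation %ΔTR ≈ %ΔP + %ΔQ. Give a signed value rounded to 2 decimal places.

%ΔQ ≈ Ed × %ΔP = (-1.5) × (+4.96%) = -7.4400%
%ΔTR ≈ %ΔP + %ΔQ = (+4.96%) + (-7.4400%) = -2.4800%

-2.48%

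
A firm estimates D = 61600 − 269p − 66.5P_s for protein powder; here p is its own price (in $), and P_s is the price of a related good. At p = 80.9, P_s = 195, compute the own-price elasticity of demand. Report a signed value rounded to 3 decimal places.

At the given values, D = 61600 − 269(80.9) − 66.5(195) = 26870.4.
∂D/∂p = −269.
E = (-269) × (80.9/26870.4) = -0.80989…

-0.810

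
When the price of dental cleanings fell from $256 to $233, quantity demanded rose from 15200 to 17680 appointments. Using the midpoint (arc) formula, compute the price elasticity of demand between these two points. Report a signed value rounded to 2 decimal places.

%ΔQ = (17680 − 15200) / [(15200 + 17680)/2] = 2480/16440 = 0.150851…
%ΔP = (233 − 256) / [(256 + 233)/2] = -23/244.5 = -0.094069…
Arc Ed = %ΔQ / %ΔP = (2480/16440) / (-23/244.5) = -1.6036…

-1.60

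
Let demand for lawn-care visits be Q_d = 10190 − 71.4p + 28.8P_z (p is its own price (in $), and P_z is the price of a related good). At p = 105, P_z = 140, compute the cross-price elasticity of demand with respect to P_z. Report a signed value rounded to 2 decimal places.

0.60

At the given values, Q_d = 10190 − 71.4(105) + 28.8(140) = 6725.
∂Q_d/∂P_z = 28.8.
E = (28.8) × (140/6725) = 0.5995…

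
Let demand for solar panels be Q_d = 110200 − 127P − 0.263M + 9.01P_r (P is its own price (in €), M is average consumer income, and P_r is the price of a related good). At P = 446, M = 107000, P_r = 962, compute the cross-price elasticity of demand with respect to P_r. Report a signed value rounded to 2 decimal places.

At the given values, Q_d = 110200 − 127(446) − 0.263(107000) + 9.01(962) = 34084.62.
∂Q_d/∂P_r = 9.01.
E = (9.01) × (962/34084.62) = 0.2542…

0.25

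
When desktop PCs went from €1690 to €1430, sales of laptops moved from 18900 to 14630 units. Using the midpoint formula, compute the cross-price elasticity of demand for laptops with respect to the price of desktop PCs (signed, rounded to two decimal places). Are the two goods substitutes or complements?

1.53; substitutes

%ΔQ_{laptops} = (14630 − 18900)/avg = -4270/16765 = -0.254697…
%ΔP_{desktop PCs} = (1430 − 1690)/avg = -260/1560 = -0.166666…
E_cross = (-4270/16765) / (-260/1560) = 1.5281…
E_cross > 0 ⇒ the goods are substitutes.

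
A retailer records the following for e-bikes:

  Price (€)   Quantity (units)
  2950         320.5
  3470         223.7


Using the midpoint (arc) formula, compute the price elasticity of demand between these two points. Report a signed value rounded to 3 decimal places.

%ΔQ = (223.7 − 320.5) / [(320.5 + 223.7)/2] = -96.8/272.1 = -0.355751…
%ΔP = (3470 − 2950) / [(2950 + 3470)/2] = 520/3210 = 0.161993…
Arc Ed = %ΔQ / %ΔP = (-96.8/272.1) / (520/3210) = -2.19608…

-2.196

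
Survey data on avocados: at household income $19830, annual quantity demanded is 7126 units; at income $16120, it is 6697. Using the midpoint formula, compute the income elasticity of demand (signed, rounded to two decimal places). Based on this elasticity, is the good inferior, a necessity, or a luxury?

%ΔQ = (6697 − 7126)/[( 7126 + 6697)/2] = -429/6911.5 = -0.062070…
%ΔIncome = (16120 − 19830)/[( 19830 + 16120)/2] = -3710/17975 = -0.206397…
E_income = (-429/6911.5) / (-3710/17975) = 0.3007…
0 < E_income < 1 ⇒ normal good, necessity.

0.30; necessity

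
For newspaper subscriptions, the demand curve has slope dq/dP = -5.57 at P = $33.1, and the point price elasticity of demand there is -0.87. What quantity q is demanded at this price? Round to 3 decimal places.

211.916

Ed = (dq/dP)·(P/q) ⇒ q = (dq/dP)·P/Ed = (-5.57)·33.1/(-0.87) = 211.91609…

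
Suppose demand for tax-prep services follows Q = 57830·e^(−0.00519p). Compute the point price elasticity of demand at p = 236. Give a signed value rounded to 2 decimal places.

dQ/dp = −0.00519·Q = -88.1819. At p = 236, Q = 16990.7.
Ed = (dQ/dp)·(p/Q) = (-88.1819) × (236/16990.7) = -1.2248…

-1.22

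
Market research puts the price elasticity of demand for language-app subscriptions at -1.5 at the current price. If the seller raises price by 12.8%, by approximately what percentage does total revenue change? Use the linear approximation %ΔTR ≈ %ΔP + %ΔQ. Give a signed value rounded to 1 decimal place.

-6.4%

%ΔQ ≈ Ed × %ΔP = (-1.5) × (+12.8%) = -19.2000%
%ΔTR ≈ %ΔP + %ΔQ = (+12.8%) + (-19.2000%) = -6.4000%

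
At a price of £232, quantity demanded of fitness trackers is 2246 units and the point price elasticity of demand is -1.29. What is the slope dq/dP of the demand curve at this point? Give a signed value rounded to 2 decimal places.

-12.49

Ed = (dq/dP)·(P/q) ⇒ dq/dP = Ed·q/P = (-1.29)·2246/232 = -12.4885…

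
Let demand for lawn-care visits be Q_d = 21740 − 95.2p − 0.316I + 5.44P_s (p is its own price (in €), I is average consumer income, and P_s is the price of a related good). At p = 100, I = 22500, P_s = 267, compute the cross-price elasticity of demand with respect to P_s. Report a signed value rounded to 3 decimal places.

0.221

At the given values, Q_d = 21740 − 95.2(100) − 0.316(22500) + 5.44(267) = 6562.48.
∂Q_d/∂P_s = 5.44.
E = (5.44) × (267/6562.48) = 0.22133…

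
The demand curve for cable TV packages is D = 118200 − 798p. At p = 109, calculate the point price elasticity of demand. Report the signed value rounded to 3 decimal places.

-2.786

dD/dp = −798. At p = 109, D = 118200 − 798(109) = 31218.
Ed = (dD/dp)·(p/D) = −798 × (109/31218) = -2.78627…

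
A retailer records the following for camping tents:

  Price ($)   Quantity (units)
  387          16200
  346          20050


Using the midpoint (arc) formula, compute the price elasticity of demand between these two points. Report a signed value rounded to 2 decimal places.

-1.90

%ΔQ = (20050 − 16200) / [(16200 + 20050)/2] = 3850/18125 = 0.212413…
%ΔP = (346 − 387) / [(387 + 346)/2] = -41/366.5 = -0.111869…
Arc Ed = %ΔQ / %ΔP = (3850/18125) / (-41/366.5) = -1.8987…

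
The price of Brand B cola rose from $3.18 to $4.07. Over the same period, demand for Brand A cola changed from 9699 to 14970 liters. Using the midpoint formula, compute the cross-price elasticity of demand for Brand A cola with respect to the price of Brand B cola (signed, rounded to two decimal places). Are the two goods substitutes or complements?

%ΔQ_{Brand A cola} = (14970 − 9699)/avg = 5271/12334.5 = 0.427337…
%ΔP_{Brand B cola} = (4.07 − 3.18)/avg = 0.89/3.625 = 0.245517…
E_cross = (5271/12334.5) / (0.89/3.625) = 1.7405…
E_cross > 0 ⇒ the goods are substitutes.

1.74; substitutes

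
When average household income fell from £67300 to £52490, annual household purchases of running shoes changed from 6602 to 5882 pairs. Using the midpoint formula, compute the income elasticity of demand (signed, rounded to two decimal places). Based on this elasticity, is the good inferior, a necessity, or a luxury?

0.47; necessity

%ΔQ = (5882 − 6602)/[( 6602 + 5882)/2] = -720/6242 = -0.115347…
%ΔIncome = (52490 − 67300)/[( 67300 + 52490)/2] = -14810/59895 = -0.247266…
E_income = (-720/6242) / (-14810/59895) = 0.4664…
0 < E_income < 1 ⇒ normal good, necessity.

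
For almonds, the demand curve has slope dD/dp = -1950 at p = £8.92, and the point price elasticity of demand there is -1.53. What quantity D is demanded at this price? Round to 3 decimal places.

11368.627

Ed = (dD/dp)·(p/D) ⇒ D = (dD/dp)·p/Ed = (-1950)·8.92/(-1.53) = 11368.62745…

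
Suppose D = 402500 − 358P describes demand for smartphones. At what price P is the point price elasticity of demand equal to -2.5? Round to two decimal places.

803.07

Ed = −358P/(402500 − 358P). Set this equal to -2.5:
358P = 2.5·(402500 − 358P) ⇒ 358P(1 + 2.5) = 2.5·402500
P = 2.5·402500 / (358·3.5) = 803.0726…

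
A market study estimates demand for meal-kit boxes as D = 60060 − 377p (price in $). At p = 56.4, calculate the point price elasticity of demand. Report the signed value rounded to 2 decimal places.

-0.55

dD/dp = −377. At p = 56.4, D = 60060 − 377(56.4) = 38797.2.
Ed = (dD/dp)·(p/D) = −377 × (56.4/38797.2) = -0.5480…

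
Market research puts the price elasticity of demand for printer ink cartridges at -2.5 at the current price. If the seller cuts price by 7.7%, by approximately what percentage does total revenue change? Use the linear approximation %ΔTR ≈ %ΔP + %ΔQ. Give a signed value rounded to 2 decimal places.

+11.55%

%ΔQ ≈ Ed × %ΔP = (-2.5) × (-7.7%) = +19.2500%
%ΔTR ≈ %ΔP + %ΔQ = (-7.7%) + (+19.2500%) = +11.5500%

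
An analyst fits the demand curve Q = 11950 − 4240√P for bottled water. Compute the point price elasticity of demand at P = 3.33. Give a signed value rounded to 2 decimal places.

-0.92

dQ/dP = −4240/(2√P) = -1161.75. At P = 3.33, Q = 4212.73.
Ed = (dQ/dP)·(P/Q) = (-1161.75) × (3.33/4212.73) = -0.9183…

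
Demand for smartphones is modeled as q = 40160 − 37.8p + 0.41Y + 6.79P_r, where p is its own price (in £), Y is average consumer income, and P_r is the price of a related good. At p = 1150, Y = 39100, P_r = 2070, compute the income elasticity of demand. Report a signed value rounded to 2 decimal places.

At the given values, q = 40160 − 37.8(1150) + 0.41(39100) + 6.79(2070) = 26776.3.
∂q/∂Y = 0.41.
E = (0.41) × (39100/26776.3) = 0.5987…

0.60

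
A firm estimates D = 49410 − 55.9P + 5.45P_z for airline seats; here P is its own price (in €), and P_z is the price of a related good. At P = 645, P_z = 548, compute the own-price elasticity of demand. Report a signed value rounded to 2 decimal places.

At the given values, D = 49410 − 55.9(645) + 5.45(548) = 16341.1.
∂D/∂P = −55.9.
E = (-55.9) × (645/16341.1) = -2.2064…

-2.21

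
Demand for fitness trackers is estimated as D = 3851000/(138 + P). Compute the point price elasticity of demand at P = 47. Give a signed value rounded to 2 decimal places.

-0.25

dD/dP = −3851000/(138 + P)² = -112.52. At P = 47, D = 20816.2.
Ed = (dD/dP)·(P/D) = (-112.52) × (47/20816.2) = -0.2540…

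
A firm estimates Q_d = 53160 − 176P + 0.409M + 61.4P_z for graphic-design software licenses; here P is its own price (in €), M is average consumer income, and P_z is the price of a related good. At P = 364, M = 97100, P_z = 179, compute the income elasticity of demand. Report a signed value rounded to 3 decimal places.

At the given values, Q_d = 53160 − 176(364) + 0.409(97100) + 61.4(179) = 39800.5.
∂Q_d/∂M = 0.409.
E = (0.409) × (97100/39800.5) = 0.99782…

0.998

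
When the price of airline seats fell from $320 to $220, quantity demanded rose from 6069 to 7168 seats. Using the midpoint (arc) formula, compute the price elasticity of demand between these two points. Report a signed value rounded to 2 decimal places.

-0.45

%ΔQ = (7168 − 6069) / [(6069 + 7168)/2] = 1099/6618.5 = 0.166049…
%ΔP = (220 − 320) / [(320 + 220)/2] = -100/270 = -0.370370…
Arc Ed = %ΔQ / %ΔP = (1099/6618.5) / (-100/270) = -0.4483…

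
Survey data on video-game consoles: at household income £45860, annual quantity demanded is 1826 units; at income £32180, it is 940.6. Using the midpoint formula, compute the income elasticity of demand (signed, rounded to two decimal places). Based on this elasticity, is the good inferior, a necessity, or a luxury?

1.83; luxury

%ΔQ = (940.6 − 1826)/[( 1826 + 940.6)/2] = -885.4/1383.3 = -0.640063…
%ΔIncome = (32180 − 45860)/[( 45860 + 32180)/2] = -13680/39020 = -0.350589…
E_income = (-885.4/1383.3) / (-13680/39020) = 1.8256…
E_income > 1 ⇒ normal good, luxury.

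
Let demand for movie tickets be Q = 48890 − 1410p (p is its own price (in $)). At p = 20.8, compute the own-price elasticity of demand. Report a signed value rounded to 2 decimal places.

-1.50

At the given values, Q = 48890 − 1410(20.8) = 19562.
∂Q/∂p = −1410.
E = (-1410) × (20.8/19562) = -1.4992…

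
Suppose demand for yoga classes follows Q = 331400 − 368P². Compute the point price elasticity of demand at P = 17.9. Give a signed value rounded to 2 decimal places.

dQ/dP = −2·368·P = -13174.4. At P = 17.9, Q = 213489.12.
Ed = (dQ/dP)·(P/Q) = (-13174.4) × (17.9/213489.12) = -1.1046…

-1.10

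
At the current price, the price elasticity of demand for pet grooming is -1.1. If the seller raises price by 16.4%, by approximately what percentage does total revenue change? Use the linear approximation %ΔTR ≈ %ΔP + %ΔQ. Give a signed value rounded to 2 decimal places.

%ΔQ ≈ Ed × %ΔP = (-1.1) × (+16.4%) = -18.0400%
%ΔTR ≈ %ΔP + %ΔQ = (+16.4%) + (-18.0400%) = -1.6400%

-1.64%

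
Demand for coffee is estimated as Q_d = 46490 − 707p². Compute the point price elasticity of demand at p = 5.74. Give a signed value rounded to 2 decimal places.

dQ_d/dp = −2·707·p = -8116.36. At p = 5.74, Q_d = 23196.0468.
Ed = (dQ_d/dp)·(p/Q_d) = (-8116.36) × (5.74/23196.0468) = -2.0084…

-2.01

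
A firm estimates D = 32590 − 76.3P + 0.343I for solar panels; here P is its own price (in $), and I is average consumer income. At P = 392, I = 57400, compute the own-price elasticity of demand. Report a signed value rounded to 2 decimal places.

At the given values, D = 32590 − 76.3(392) + 0.343(57400) = 22368.6.
∂D/∂P = −76.3.
E = (-76.3) × (392/22368.6) = -1.3371…

-1.34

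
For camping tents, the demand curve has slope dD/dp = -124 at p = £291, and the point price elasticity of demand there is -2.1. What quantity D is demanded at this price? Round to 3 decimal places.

17182.857

Ed = (dD/dp)·(p/D) ⇒ D = (dD/dp)·p/Ed = (-124)·291/(-2.1) = 17182.85714…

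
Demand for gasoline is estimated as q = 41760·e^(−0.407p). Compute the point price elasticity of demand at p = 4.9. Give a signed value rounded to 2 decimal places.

-1.99

dq/dp = −0.407·q = -2313.35. At p = 4.9, q = 5683.91.
Ed = (dq/dp)·(p/q) = (-2313.35) × (4.9/5683.91) = -1.9943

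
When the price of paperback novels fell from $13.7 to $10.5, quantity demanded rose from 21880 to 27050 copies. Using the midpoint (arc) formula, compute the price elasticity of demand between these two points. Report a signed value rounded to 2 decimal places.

-0.80

%ΔQ = (27050 − 21880) / [(21880 + 27050)/2] = 5170/24465 = 0.211322…
%ΔP = (10.5 − 13.7) / [(13.7 + 10.5)/2] = -3.2/12.1 = -0.264462…
Arc Ed = %ΔQ / %ΔP = (5170/24465) / (-3.2/12.1) = -0.7990…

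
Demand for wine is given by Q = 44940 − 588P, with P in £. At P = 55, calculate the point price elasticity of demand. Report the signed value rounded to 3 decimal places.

-2.567

dQ/dP = −588. At P = 55, Q = 44940 − 588(55) = 12600.
Ed = (dQ/dP)·(P/Q) = −588 × (55/12600) = -2.56666…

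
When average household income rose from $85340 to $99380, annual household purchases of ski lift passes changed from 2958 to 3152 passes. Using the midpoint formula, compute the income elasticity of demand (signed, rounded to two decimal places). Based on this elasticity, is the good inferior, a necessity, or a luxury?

0.42; necessity

%ΔQ = (3152 − 2958)/[( 2958 + 3152)/2] = 194/3055 = 0.063502…
%ΔIncome = (99380 − 85340)/[( 85340 + 99380)/2] = 14040/92360 = 0.152013…
E_income = (194/3055) / (14040/92360) = 0.4177…
0 < E_income < 1 ⇒ normal good, necessity.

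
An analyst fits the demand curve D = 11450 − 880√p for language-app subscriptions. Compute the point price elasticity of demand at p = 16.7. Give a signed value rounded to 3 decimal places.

-0.229

dD/dp = −880/(2√p) = -107.67. At p = 16.7, D = 7853.82.
Ed = (dD/dp)·(p/D) = (-107.67) × (16.7/7853.82) = -0.22894…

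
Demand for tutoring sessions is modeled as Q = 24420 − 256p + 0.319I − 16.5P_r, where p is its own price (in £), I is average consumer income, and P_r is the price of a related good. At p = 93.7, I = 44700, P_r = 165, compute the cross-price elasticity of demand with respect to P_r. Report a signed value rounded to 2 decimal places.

-0.23

At the given values, Q = 24420 − 256(93.7) + 0.319(44700) − 16.5(165) = 11969.6.
∂Q/∂P_r = -16.5.
E = (-16.5) × (165/11969.6) = -0.2274…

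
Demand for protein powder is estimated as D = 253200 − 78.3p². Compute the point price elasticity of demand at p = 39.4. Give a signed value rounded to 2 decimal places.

dD/dp = −2·78.3·p = -6170.04. At p = 39.4, D = 131650.212.
Ed = (dD/dp)·(p/D) = (-6170.04) × (39.4/131650.212) = -1.8465…

-1.85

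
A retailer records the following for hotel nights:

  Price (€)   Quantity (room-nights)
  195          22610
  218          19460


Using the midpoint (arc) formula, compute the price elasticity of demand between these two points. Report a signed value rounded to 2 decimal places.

%ΔQ = (19460 − 22610) / [(22610 + 19460)/2] = -3150/21035 = -0.149750…
%ΔP = (218 − 195) / [(195 + 218)/2] = 23/206.5 = 0.111380…
Arc Ed = %ΔQ / %ΔP = (-3150/21035) / (23/206.5) = -1.3444…

-1.34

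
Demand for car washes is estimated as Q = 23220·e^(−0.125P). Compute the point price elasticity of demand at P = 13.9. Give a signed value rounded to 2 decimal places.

-1.74

dQ/dP = −0.125·Q = -510.723. At P = 13.9, Q = 4085.79.
Ed = (dQ/dP)·(P/Q) = (-510.723) × (13.9/4085.79) = -1.7375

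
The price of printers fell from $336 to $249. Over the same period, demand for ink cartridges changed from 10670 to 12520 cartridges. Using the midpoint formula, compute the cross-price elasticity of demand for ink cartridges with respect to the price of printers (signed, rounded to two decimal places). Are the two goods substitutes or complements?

%ΔQ_{ink cartridges} = (12520 − 10670)/avg = 1850/11595 = 0.159551…
%ΔP_{printers} = (249 − 336)/avg = -87/292.5 = -0.297435…
E_cross = (1850/11595) / (-87/292.5) = -0.5364…
E_cross < 0 ⇒ the goods are complements.

-0.54; complements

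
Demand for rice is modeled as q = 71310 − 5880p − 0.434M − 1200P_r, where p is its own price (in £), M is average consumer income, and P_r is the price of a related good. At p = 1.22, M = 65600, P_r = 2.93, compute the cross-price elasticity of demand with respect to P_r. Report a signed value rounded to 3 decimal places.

At the given values, q = 71310 − 5880(1.22) − 0.434(65600) − 1200(2.93) = 32150.
∂q/∂P_r = -1200.
E = (-1200) × (2.93/32150) = -0.10936…

-0.109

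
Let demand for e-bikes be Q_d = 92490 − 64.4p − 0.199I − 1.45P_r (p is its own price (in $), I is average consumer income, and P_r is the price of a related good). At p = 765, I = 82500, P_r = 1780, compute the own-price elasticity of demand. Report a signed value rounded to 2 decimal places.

-2.03

At the given values, Q_d = 92490 − 64.4(765) − 0.199(82500) − 1.45(1780) = 24225.5.
∂Q_d/∂p = −64.4.
E = (-64.4) × (765/24225.5) = -2.0336…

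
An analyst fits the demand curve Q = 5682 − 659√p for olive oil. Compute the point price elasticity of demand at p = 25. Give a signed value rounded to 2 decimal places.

dQ/dp = −659/(2√p) = -65.9. At p = 25, Q = 2387.
Ed = (dQ/dp)·(p/Q) = (-65.9) × (25/2387) = -0.6901…

-0.69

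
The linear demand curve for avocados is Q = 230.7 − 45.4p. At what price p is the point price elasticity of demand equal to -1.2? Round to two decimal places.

2.77

Ed = −45.4p/(230.7 − 45.4p). Set this equal to -1.2:
45.4p = 1.2·(230.7 − 45.4p) ⇒ 45.4p(1 + 1.2) = 1.2·230.7
p = 1.2·230.7 / (45.4·2.2) = 2.7717…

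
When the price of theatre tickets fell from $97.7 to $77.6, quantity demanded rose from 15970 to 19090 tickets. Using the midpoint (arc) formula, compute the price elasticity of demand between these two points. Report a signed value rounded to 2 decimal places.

-0.78

%ΔQ = (19090 − 15970) / [(15970 + 19090)/2] = 3120/17530 = 0.177980…
%ΔP = (77.6 − 97.7) / [(97.7 + 77.6)/2] = -20.1/87.65 = -0.229321…
Arc Ed = %ΔQ / %ΔP = (3120/17530) / (-20.1/87.65) = -0.7761…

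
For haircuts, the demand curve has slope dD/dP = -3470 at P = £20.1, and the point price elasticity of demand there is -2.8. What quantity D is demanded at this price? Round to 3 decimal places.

24909.643

Ed = (dD/dP)·(P/D) ⇒ D = (dD/dP)·P/Ed = (-3470)·20.1/(-2.8) = 24909.64285…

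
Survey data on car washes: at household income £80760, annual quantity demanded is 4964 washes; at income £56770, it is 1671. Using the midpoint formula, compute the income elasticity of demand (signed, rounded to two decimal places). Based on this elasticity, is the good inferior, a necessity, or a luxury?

2.85; luxury

%ΔQ = (1671 − 4964)/[( 4964 + 1671)/2] = -3293/3317.5 = -0.992614…
%ΔIncome = (56770 − 80760)/[( 80760 + 56770)/2] = -23990/68765 = -0.348869…
E_income = (-3293/3317.5) / (-23990/68765) = 2.8452…
E_income > 1 ⇒ normal good, luxury.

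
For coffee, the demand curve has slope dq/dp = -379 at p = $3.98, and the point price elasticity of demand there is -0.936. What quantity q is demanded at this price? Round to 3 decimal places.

Ed = (dq/dp)·(p/q) ⇒ q = (dq/dp)·p/Ed = (-379)·3.98/(-0.936) = 1611.55982…

1611.560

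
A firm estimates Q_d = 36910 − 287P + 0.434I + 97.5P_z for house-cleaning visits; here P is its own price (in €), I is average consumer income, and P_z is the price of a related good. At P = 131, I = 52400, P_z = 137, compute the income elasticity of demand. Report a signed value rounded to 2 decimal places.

At the given values, Q_d = 36910 − 287(131) + 0.434(52400) + 97.5(137) = 35412.1.
∂Q_d/∂I = 0.434.
E = (0.434) × (52400/35412.1) = 0.6421…

0.64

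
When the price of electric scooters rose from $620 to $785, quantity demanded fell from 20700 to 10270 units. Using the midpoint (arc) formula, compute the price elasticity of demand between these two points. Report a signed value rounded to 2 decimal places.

%ΔQ = (10270 − 20700) / [(20700 + 10270)/2] = -10430/15485 = -0.673555…
%ΔP = (785 − 620) / [(620 + 785)/2] = 165/702.5 = 0.234875…
Arc Ed = %ΔQ / %ΔP = (-10430/15485) / (165/702.5) = -2.8677…

-2.87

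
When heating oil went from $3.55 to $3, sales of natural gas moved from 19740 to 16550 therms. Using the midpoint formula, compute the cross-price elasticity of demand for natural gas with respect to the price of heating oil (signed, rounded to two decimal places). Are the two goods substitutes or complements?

1.05; substitutes

%ΔQ_{natural gas} = (16550 − 19740)/avg = -3190/18145 = -0.175806…
%ΔP_{heating oil} = (3 − 3.55)/avg = -0.55/3.275 = -0.167938…
E_cross = (-3190/18145) / (-0.55/3.275) = 1.0468…
E_cross > 0 ⇒ the goods are substitutes.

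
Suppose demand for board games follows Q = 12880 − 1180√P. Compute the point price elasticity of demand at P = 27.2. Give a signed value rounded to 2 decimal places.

-0.46

dQ/dP = −1180/(2√P) = -113.127. At P = 27.2, Q = 6725.87.
Ed = (dQ/dP)·(P/Q) = (-113.127) × (27.2/6725.87) = -0.4574…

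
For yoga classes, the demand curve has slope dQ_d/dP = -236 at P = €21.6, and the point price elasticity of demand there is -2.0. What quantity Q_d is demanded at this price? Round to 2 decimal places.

Ed = (dQ_d/dP)·(P/Q_d) ⇒ Q_d = (dQ_d/dP)·P/Ed = (-236)·21.6/(-2.0) = 2548.8

2548.80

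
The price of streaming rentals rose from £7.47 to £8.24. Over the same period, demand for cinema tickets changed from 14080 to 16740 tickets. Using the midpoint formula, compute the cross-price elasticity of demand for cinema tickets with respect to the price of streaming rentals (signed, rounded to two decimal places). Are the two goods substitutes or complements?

%ΔQ_{cinema tickets} = (16740 − 14080)/avg = 2660/15410 = 0.172615…
%ΔP_{streaming rentals} = (8.24 − 7.47)/avg = 0.77/7.855 = 0.098026…
E_cross = (2660/15410) / (0.77/7.855) = 1.7608…
E_cross > 0 ⇒ the goods are substitutes.

1.76; substitutes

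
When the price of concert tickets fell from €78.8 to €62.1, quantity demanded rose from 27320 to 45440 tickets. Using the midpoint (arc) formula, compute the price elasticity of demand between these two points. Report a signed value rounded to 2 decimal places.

%ΔQ = (45440 − 27320) / [(27320 + 45440)/2] = 18120/36380 = 0.498075…
%ΔP = (62.1 − 78.8) / [(78.8 + 62.1)/2] = -16.7/70.45 = -0.237047…
Arc Ed = %ΔQ / %ΔP = (18120/36380) / (-16.7/70.45) = -2.1011…

-2.10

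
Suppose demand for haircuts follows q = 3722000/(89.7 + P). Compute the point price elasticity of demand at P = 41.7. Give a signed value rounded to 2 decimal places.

dq/dP = −3722000/(89.7 + P)² = -215.569. At P = 41.7, q = 28325.7.
Ed = (dq/dP)·(P/q) = (-215.569) × (41.7/28325.7) = -0.3173…

-0.32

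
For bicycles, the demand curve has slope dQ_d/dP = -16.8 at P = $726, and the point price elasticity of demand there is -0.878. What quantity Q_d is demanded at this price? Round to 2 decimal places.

13891.57

Ed = (dQ_d/dP)·(P/Q_d) ⇒ Q_d = (dQ_d/dP)·P/Ed = (-16.8)·726/(-0.878) = 13891.5717…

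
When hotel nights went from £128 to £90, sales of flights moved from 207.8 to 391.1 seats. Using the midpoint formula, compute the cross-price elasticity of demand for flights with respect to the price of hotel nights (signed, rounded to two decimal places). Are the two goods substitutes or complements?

%ΔQ_{flights} = (391.1 − 207.8)/avg = 183.3/299.45 = 0.612122…
%ΔP_{hotel nights} = (90 − 128)/avg = -38/109 = -0.348623…
E_cross = (183.3/299.45) / (-38/109) = -1.7558…
E_cross < 0 ⇒ the goods are complements.

-1.76; complements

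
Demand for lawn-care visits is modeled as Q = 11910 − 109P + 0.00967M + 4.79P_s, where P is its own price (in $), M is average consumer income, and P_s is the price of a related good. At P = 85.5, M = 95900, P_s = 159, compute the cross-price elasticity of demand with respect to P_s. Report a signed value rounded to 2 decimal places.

0.18

At the given values, Q = 11910 − 109(85.5) + 0.00967(95900) + 4.79(159) = 4279.463.
∂Q/∂P_s = 4.79.
E = (4.79) × (159/4279.463) = 0.1779…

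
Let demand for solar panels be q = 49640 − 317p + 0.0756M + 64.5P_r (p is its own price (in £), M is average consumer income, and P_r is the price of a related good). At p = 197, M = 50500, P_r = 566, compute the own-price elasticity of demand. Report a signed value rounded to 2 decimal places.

-2.27

At the given values, q = 49640 − 317(197) + 0.0756(50500) + 64.5(566) = 27515.8.
∂q/∂p = −317.
E = (-317) × (197/27515.8) = -2.2695…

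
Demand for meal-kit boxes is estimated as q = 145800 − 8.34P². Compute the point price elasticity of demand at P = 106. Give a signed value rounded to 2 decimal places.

dq/dP = −2·8.34·P = -1768.08. At P = 106, q = 52091.76.
Ed = (dq/dP)·(P/q) = (-1768.08) × (106/52091.76) = -3.5978…

-3.60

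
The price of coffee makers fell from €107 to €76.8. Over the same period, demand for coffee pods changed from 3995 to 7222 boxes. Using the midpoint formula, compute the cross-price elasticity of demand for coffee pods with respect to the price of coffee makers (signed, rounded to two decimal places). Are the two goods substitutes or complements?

-1.75; complements

%ΔQ_{coffee pods} = (7222 − 3995)/avg = 3227/5608.5 = 0.575376…
%ΔP_{coffee makers} = (76.8 − 107)/avg = -30.2/91.9 = -0.328618…
E_cross = (3227/5608.5) / (-30.2/91.9) = -1.7508…
E_cross < 0 ⇒ the goods are complements.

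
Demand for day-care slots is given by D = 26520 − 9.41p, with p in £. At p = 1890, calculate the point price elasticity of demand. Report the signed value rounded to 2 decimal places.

-2.04

dD/dp = −9.41. At p = 1890, D = 26520 − 9.41(1890) = 8735.1.
Ed = (dD/dp)·(p/D) = −9.41 × (1890/8735.1) = -2.0360…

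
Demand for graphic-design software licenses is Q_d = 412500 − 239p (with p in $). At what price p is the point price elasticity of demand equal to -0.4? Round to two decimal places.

Ed = −239p/(412500 − 239p). Set this equal to -0.4:
239p = 0.4·(412500 − 239p) ⇒ 239p(1 + 0.4) = 0.4·412500
p = 0.4·412500 / (239·1.4) = 493.1261…

493.13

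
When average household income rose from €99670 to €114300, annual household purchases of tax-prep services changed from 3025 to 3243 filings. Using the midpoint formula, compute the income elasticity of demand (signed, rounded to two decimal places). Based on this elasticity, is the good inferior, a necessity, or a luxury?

%ΔQ = (3243 − 3025)/[( 3025 + 3243)/2] = 218/3134 = 0.069559…
%ΔIncome = (114300 − 99670)/[( 99670 + 114300)/2] = 14630/106985 = 0.136748…
E_income = (218/3134) / (14630/106985) = 0.5086…
0 < E_income < 1 ⇒ normal good, necessity.

0.51; necessity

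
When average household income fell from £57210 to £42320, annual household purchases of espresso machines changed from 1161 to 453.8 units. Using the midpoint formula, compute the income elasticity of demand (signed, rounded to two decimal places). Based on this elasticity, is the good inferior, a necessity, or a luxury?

%ΔQ = (453.8 − 1161)/[( 1161 + 453.8)/2] = -707.2/807.4 = -0.875897…
%ΔIncome = (42320 − 57210)/[( 57210 + 42320)/2] = -14890/49765 = -0.299206…
E_income = (-707.2/807.4) / (-14890/49765) = 2.9274…
E_income > 1 ⇒ normal good, luxury.

2.93; luxury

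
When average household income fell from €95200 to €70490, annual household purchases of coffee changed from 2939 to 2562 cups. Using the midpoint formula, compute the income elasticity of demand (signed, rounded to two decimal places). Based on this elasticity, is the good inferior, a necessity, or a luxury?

%ΔQ = (2562 − 2939)/[( 2939 + 2562)/2] = -377/2750.5 = -0.137065…
%ΔIncome = (70490 − 95200)/[( 95200 + 70490)/2] = -24710/82845 = -0.298267…
E_income = (-377/2750.5) / (-24710/82845) = 0.4595…
0 < E_income < 1 ⇒ normal good, necessity.

0.46; necessity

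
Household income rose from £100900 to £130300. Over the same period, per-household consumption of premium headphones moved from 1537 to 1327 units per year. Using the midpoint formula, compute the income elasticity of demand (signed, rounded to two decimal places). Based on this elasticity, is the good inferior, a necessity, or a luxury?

-0.58; inferior

%ΔQ = (1327 − 1537)/[( 1537 + 1327)/2] = -210/1432 = -0.146648…
%ΔIncome = (130300 − 100900)/[( 100900 + 130300)/2] = 29400/115600 = 0.254325…
E_income = (-210/1432) / (29400/115600) = -0.5766…
E_income < 0 ⇒ inferior good.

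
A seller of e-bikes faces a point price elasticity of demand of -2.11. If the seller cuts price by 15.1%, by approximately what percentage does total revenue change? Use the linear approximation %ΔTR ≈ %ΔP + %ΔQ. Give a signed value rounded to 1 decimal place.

+16.8%

%ΔQ ≈ Ed × %ΔP = (-2.11) × (-15.1%) = +31.8610%
%ΔTR ≈ %ΔP + %ΔQ = (-15.1%) + (+31.8610%) = +16.7610%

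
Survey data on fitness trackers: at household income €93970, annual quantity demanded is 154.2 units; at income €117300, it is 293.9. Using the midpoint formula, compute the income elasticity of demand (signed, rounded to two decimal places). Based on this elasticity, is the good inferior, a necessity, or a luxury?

2.82; luxury

%ΔQ = (293.9 − 154.2)/[( 154.2 + 293.9)/2] = 139.7/224.05 = 0.623521…
%ΔIncome = (117300 − 93970)/[( 93970 + 117300)/2] = 23330/105635 = 0.220854…
E_income = (139.7/224.05) / (23330/105635) = 2.8232…
E_income > 1 ⇒ normal good, luxury.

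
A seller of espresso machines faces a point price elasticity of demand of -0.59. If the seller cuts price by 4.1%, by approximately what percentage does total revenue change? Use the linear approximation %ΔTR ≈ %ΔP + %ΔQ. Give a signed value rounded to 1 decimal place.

-1.7%

%ΔQ ≈ Ed × %ΔP = (-0.59) × (-4.1%) = +2.4190%
%ΔTR ≈ %ΔP + %ΔQ = (-4.1%) + (+2.4190%) = -1.6810%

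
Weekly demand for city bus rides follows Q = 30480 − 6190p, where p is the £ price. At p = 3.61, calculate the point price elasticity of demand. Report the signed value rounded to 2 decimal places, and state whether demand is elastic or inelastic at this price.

-2.75; elastic

dQ/dp = −6190. At p = 3.61, Q = 30480 − 6190(3.61) = 8134.1.
Ed = (dQ/dp)·(p/Q) = −6190 × (3.61/8134.1) = -2.7471…
|Ed| = 2.75 > 1, so demand is elastic.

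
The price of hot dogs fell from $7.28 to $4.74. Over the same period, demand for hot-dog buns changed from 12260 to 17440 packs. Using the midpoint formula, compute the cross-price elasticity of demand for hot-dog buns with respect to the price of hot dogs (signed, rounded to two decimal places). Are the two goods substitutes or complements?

%ΔQ_{hot-dog buns} = (17440 − 12260)/avg = 5180/14850 = 0.348821…
%ΔP_{hot dogs} = (4.74 − 7.28)/avg = -2.54/6.01 = -0.422628…
E_cross = (5180/14850) / (-2.54/6.01) = -0.8253…
E_cross < 0 ⇒ the goods are complements.

-0.83; complements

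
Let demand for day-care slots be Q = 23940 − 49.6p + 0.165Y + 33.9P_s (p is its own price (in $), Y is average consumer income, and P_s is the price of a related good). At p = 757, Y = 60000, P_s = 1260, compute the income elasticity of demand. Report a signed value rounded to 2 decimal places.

At the given values, Q = 23940 − 49.6(757) + 0.165(60000) + 33.9(1260) = 39006.8.
∂Q/∂Y = 0.165.
E = (0.165) × (60000/39006.8) = 0.2538…

0.25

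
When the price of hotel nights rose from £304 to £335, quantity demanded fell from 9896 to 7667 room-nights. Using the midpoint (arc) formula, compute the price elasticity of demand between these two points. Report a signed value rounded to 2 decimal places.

%ΔQ = (7667 − 9896) / [(9896 + 7667)/2] = -2229/8781.5 = -0.253829…
%ΔP = (335 − 304) / [(304 + 335)/2] = 31/319.5 = 0.097026…
Arc Ed = %ΔQ / %ΔP = (-2229/8781.5) / (31/319.5) = -2.6160…

-2.62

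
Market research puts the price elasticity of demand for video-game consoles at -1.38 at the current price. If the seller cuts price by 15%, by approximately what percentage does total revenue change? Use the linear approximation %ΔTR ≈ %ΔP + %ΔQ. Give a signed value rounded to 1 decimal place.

+5.7%

%ΔQ ≈ Ed × %ΔP = (-1.38) × (-15%) = +20.7000%
%ΔTR ≈ %ΔP + %ΔQ = (-15%) + (+20.7000%) = +5.7000%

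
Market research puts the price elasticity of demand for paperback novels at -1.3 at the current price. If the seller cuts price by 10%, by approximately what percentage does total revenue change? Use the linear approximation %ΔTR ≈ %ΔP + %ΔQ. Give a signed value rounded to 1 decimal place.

%ΔQ ≈ Ed × %ΔP = (-1.3) × (-10%) = +13.0000%
%ΔTR ≈ %ΔP + %ΔQ = (-10%) + (+13.0000%) = +3.0000%

+3.0%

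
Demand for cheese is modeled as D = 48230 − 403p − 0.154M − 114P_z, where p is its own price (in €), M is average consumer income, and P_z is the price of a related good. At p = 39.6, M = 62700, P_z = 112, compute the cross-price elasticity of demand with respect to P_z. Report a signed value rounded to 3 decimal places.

At the given values, D = 48230 − 403(39.6) − 0.154(62700) − 114(112) = 9847.4.
∂D/∂P_z = -114.
E = (-114) × (112/9847.4) = -1.29658…

-1.297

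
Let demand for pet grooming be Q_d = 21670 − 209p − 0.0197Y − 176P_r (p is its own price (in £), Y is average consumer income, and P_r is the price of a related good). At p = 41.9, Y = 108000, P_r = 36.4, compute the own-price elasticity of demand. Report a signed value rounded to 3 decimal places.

At the given values, Q_d = 21670 − 209(41.9) − 0.0197(108000) − 176(36.4) = 4378.9.
∂Q_d/∂p = −209.
E = (-209) × (41.9/4378.9) = -1.99984…

-2.000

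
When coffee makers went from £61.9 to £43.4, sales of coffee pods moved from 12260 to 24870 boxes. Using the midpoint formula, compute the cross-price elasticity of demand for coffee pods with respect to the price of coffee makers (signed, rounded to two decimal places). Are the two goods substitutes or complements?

%ΔQ_{coffee pods} = (24870 − 12260)/avg = 12610/18565 = 0.679235…
%ΔP_{coffee makers} = (43.4 − 61.9)/avg = -18.5/52.65 = -0.351377…
E_cross = (12610/18565) / (-18.5/52.65) = -1.9330…
E_cross < 0 ⇒ the goods are complements.

-1.93; complements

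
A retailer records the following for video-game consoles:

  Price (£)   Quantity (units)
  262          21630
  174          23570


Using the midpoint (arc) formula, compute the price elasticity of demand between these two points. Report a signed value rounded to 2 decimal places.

-0.21

%ΔQ = (23570 − 21630) / [(21630 + 23570)/2] = 1940/22600 = 0.085840…
%ΔP = (174 − 262) / [(262 + 174)/2] = -88/218 = -0.403669…
Arc Ed = %ΔQ / %ΔP = (1940/22600) / (-88/218) = -0.2126…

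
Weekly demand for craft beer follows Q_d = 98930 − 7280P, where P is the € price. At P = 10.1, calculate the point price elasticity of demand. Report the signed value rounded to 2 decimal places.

dQ_d/dP = −7280. At P = 10.1, Q_d = 98930 − 7280(10.1) = 25402.
Ed = (dQ_d/dP)·(P/Q_d) = −7280 × (10.1/25402) = -2.8945…

-2.89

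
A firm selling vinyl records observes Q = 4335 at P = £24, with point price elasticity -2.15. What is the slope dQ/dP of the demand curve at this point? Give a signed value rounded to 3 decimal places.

-388.344

Ed = (dQ/dP)·(P/Q) ⇒ dQ/dP = Ed·Q/P = (-2.15)·4335/24 = -388.34375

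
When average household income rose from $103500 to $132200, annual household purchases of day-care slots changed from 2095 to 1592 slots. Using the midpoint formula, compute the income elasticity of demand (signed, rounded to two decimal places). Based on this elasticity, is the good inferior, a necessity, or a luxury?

%ΔQ = (1592 − 2095)/[( 2095 + 1592)/2] = -503/1843.5 = -0.272850…
%ΔIncome = (132200 − 103500)/[( 103500 + 132200)/2] = 28700/117850 = 0.243529…
E_income = (-503/1843.5) / (28700/117850) = -1.1203…
E_income < 0 ⇒ inferior good.

-1.12; inferior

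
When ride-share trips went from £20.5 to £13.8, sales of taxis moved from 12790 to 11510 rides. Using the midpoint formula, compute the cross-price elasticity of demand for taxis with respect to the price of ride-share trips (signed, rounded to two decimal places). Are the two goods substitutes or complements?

0.27; substitutes

%ΔQ_{taxis} = (11510 − 12790)/avg = -1280/12150 = -0.105349…
%ΔP_{ride-share trips} = (13.8 − 20.5)/avg = -6.7/17.15 = -0.390670…
E_cross = (-1280/12150) / (-6.7/17.15) = 0.2696…
E_cross > 0 ⇒ the goods are substitutes.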